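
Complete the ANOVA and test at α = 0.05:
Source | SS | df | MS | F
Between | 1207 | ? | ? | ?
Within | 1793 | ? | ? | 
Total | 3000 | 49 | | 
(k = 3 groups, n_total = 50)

df_between = 2, df_within = 47. MS_between = 603.5, MS_within = 38.15. F = 15.82, F_crit ≈ 3.195. Reject H₀.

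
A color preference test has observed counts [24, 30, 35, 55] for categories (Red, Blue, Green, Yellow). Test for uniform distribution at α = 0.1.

Expected = 36 each. χ² = Σ(O-E)²/E = 15.056. df = 3, critical value = 6.251. Reject H₀.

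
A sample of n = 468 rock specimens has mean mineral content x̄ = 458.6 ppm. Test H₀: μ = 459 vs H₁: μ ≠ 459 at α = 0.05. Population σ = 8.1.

z = (x̄ - μ₀)/(σ/√n) = (458.6 - 459)/(8.1/√468) = -1.068. Critical value: ±1.96. Since |-1.068| ≤ 1.96, Fail to reject H₀.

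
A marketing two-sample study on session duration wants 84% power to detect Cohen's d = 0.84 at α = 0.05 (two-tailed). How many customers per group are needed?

z_{α/2} = 1.96, z_β = Φ⁻¹(0.84) = 0.994. For large effect (d = 0.84): n per group = 2(z_{α/2} + z_β)²/d² = 2(1.96 + 0.994)²/0.84² = 24.7 → 25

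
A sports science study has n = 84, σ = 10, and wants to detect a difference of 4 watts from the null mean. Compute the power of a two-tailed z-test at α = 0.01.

SE = σ/√n = 10/√84 = 1.091. Non-centrality λ = d/SE = 4/1.091 = 3.666. Power ≈ Φ(λ - z_{α/2}) = Φ(3.666 - 2.576) = Φ(1.09) = 0.862.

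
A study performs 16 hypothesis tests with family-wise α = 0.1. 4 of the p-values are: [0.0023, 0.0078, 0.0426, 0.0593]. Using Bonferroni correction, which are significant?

Bonferroni α = 0.1/16 = 0.00625. Significant p-values: [0.0023]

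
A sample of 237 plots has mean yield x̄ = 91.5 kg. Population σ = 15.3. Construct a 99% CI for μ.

CI = x̄ ± z*(σ/√n) = 91.5 ± 2.576(15.3/√237) = 91.5 ± 2.56 = (88.94, 94.06)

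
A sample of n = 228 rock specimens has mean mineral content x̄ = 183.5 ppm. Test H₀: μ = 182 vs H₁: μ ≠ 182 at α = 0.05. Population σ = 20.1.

z = (x̄ - μ₀)/(σ/√n) = (183.5 - 182)/(20.1/√228) = 1.127. Critical value: ±1.96. Since |1.127| ≤ 1.96, Fail to reject H₀.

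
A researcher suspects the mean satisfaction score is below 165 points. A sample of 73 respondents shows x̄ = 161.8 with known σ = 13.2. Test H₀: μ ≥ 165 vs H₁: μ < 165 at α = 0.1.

z = -2.071. Critical value: -1.28. Reject H₀.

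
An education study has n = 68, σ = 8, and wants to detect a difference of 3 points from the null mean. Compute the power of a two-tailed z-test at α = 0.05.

SE = σ/√n = 8/√68 = 0.97. Non-centrality λ = d/SE = 3/0.97 = 3.092. Power ≈ Φ(λ - z_{α/2}) = Φ(3.092 - 1.96) = Φ(1.132) = 0.871.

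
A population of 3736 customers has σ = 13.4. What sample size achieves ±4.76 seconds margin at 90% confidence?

Without FPC: n₀ = (1.645×13.4/4.76)² = 21.445. With FPC: n = n₀N/(n₀+N-1) = 21.3 → n = 22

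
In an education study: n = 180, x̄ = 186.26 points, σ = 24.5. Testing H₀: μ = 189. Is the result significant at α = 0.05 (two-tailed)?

z = (186.26 - 189)/(24.5/√180) = -1.5. Since |z| ≤ 1.96, not significant at α = 0.05.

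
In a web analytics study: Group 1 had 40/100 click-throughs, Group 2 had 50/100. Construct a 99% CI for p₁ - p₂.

p̂₁ = 0.4, p̂₂ = 0.5. Difference = -0.1. CI = (-0.28, 0.08)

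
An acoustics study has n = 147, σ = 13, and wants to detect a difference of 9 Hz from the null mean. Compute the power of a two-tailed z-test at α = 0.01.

SE = σ/√n = 13/√147 = 1.072. Non-centrality λ = d/SE = 9/1.072 = 8.394. Power ≈ Φ(λ - z_{α/2}) = Φ(8.394 - 2.576) = Φ(5.818) = 1.0.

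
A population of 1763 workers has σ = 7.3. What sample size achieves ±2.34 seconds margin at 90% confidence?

Without FPC: n₀ = (1.645×7.3/2.34)² = 26.336. With FPC: n = n₀N/(n₀+N-1) = 26.0 → n = 26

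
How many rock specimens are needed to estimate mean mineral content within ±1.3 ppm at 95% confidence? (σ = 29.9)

n = (z*σ/E)² = (1.96×29.9/1.3)² = 2032.2 → n = 2033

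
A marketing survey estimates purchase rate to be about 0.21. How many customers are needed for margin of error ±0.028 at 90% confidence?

n = z²p(1-p)/E² = 1.645²×0.21×0.79/0.028² = 572.6 → n = 573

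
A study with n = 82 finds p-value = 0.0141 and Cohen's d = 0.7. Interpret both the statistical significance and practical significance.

Statistically significant (p = 0.0141 < 0.05). Cohen's d = 0.7 indicates a medium effect size. Both statistical and practical significance should be considered.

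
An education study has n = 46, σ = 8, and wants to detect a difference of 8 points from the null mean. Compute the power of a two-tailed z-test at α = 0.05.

SE = σ/√n = 8/√46 = 1.18. Non-centrality λ = d/SE = 8/1.18 = 6.782. Power ≈ Φ(λ - z_{α/2}) = Φ(6.782 - 1.96) = Φ(4.822) = 1.0.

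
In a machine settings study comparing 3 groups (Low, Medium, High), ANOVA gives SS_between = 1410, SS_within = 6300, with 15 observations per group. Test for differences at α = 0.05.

df_between = 2, df_within = 42. F = MS_between/MS_within = 705.0/150.0 = 4.7. F_crit ≈ 3.22. Reject H₀. At least one mean differs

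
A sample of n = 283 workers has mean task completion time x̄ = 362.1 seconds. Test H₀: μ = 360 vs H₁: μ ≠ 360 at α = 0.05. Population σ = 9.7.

z = (x̄ - μ₀)/(σ/√n) = (362.1 - 360)/(9.7/√283) = 3.642. Critical value: ±1.96. Since |3.642| > 1.96, Reject H₀.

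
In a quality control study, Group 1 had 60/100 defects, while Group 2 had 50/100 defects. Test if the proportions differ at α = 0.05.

p̂₁ = 0.6, p̂₂ = 0.5, pooled p̂ = 0.55. z = 1.421. Critical: ±1.96. Fail to reject H₀.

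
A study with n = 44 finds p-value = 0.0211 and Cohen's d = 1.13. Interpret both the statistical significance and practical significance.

Statistically significant (p = 0.0211 < 0.05). Cohen's d = 1.13 indicates a large effect size. Both statistical and practical significance should be considered.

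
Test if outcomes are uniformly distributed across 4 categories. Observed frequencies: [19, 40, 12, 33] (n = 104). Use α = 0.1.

Expected = 26 each. χ² = Σ(O-E)²/E = 18.846. df = 3, critical value = 6.251. Reject H₀.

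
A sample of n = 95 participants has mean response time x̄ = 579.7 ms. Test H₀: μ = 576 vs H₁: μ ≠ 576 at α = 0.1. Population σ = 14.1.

z = (x̄ - μ₀)/(σ/√n) = (579.7 - 576)/(14.1/√95) = 2.558. Critical value: ±1.645. Since |2.558| > 1.645, Reject H₀.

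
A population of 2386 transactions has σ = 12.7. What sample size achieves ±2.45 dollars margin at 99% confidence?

Without FPC: n₀ = (2.576×12.7/2.45)² = 178.306. With FPC: n = n₀N/(n₀+N-1) = 166.0 → n = 166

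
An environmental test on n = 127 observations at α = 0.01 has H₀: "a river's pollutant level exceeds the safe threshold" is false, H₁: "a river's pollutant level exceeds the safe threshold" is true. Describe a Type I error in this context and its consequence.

Type I error: rejecting H₀ when it is true — concluding that a river's pollutant level exceeds the safe threshold when in fact it is not. Consequence: shutting down a compliant factory unnecessarily.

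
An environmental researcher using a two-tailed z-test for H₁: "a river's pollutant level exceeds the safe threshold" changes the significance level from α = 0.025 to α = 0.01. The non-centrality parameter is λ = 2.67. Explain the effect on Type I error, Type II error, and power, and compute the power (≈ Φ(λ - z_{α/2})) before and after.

Decreasing α from 0.025 to 0.01:
• Type I error rate decreases (α is the Type I rate by definition).
• Critical value moves from z_{α/2} = 2.241 to 2.576, so power = Φ(λ - z_{α/2}) goes from Φ(2.67 - 2.241) = 0.666 to Φ(2.67 - 2.576) = 0.537.
• Type II error rate β = 1 - power therefore increases (0.334 → 0.463).
Appropriate when false positives are costly — here, shutting down a compliant factory unnecessarily.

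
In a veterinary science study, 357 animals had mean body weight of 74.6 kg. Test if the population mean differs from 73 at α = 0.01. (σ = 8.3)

z = (x̄ - μ₀)/(σ/√n) = (74.6 - 73)/(8.3/√357) = 3.642. Critical value: ±2.576. Since |3.642| > 2.576, Reject H₀.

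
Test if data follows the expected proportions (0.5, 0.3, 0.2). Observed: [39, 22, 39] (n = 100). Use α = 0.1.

Expected: [50.0, 30.0, 20.0]. χ² = 22.603. df = 2, critical = 4.605. Reject H₀.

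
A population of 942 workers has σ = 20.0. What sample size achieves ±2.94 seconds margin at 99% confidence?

Without FPC: n₀ = (2.576×20.0/2.94)² = 307.084. With FPC: n = n₀N/(n₀+N-1) = 231.8 → n = 232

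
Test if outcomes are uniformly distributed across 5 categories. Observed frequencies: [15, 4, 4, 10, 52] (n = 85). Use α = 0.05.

Expected = 17 each. χ² = Σ(O-E)²/E = 95.059. df = 4, critical value = 9.488. Reject H₀.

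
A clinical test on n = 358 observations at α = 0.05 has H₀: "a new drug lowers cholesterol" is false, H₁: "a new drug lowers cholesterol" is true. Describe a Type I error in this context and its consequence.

Type I error: rejecting H₀ when it is true — concluding that a new drug lowers cholesterol when in fact it is not. Consequence: approving an ineffective drug — patients take a useless medication and may skip effective alternatives.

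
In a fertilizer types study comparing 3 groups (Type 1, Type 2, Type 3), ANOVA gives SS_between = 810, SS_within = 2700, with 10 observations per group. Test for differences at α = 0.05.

df_between = 2, df_within = 27. F = MS_between/MS_within = 405.0/100.0 = 4.05. F_crit ≈ 3.354. Reject H₀. At least one mean differs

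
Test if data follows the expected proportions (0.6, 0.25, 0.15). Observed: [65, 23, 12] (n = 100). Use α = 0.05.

Expected: [60.0, 25.0, 15.0]. χ² = 1.177. df = 2, critical = 5.991. Fail to reject H₀.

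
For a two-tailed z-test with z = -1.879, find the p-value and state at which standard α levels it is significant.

p = 2·P(Z > |-1.879|) = 2·(1 - Φ(1.879)) ≈ 0.0602. Significant at α = 0.1.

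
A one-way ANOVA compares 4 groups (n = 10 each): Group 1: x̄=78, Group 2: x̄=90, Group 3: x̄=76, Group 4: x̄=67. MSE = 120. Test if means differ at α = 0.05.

Grand mean = 77.75. SS_between = 2687.5, MS_between = 895.83. F = 7.465, F_crit ≈ 2.866. Reject H₀.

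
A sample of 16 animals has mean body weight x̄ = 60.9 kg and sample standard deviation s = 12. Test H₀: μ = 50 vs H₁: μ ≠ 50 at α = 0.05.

t = (x̄ - μ₀)/(s/√n) = (60.9 - 50)/(12/√16) = 3.633. df = 15, critical t = ±2.131. Reject H₀.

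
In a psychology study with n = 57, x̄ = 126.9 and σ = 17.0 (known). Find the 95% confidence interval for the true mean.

CI = x̄ ± z*(σ/√n) = 126.9 ± 1.96(17.0/√57) = 126.9 ± 4.41 = (122.49, 131.31)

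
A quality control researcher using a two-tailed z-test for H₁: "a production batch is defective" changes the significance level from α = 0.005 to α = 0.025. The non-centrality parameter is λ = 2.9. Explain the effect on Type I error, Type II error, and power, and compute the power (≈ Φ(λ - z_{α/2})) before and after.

Increasing α from 0.005 to 0.025:
• Type I error rate increases (α is the Type I rate by definition).
• Critical value moves from z_{α/2} = 2.807 to 2.241, so power = Φ(λ - z_{α/2}) goes from Φ(2.9 - 2.807) = 0.537 to Φ(2.9 - 2.241) = 0.745.
• Type II error rate β = 1 - power therefore decreases (0.463 → 0.255).
Appropriate when false negatives are costly — here, shipping a defective batch — faulty products reach customers.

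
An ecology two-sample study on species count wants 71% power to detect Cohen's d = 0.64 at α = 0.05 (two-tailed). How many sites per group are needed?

z_{α/2} = 1.96, z_β = Φ⁻¹(0.71) = 0.553. For medium effect (d = 0.64): n per group = 2(z_{α/2} + z_β)²/d² = 2(1.96 + 0.553)²/0.64² = 30.8 → 31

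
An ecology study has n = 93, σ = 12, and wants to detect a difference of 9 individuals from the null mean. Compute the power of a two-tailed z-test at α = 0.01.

SE = σ/√n = 12/√93 = 1.244. Non-centrality λ = d/SE = 9/1.244 = 7.233. Power ≈ Φ(λ - z_{α/2}) = Φ(7.233 - 2.576) = Φ(4.657) = 1.0.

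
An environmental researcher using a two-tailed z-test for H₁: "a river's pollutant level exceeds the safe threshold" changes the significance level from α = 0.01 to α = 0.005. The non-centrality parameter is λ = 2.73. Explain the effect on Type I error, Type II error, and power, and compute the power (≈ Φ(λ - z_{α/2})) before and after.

Decreasing α from 0.01 to 0.005:
• Type I error rate decreases (α is the Type I rate by definition).
• Critical value moves from z_{α/2} = 2.576 to 2.807, so power = Φ(λ - z_{α/2}) goes from Φ(2.73 - 2.576) = 0.561 to Φ(2.73 - 2.807) = 0.469.
• Type II error rate β = 1 - power therefore increases (0.439 → 0.531).
Appropriate when false positives are costly — here, shutting down a compliant factory unnecessarily.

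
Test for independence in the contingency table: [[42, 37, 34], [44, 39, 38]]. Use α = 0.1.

χ² = 0.048. df = 2, critical = 4.605. Fail to reject H₀. No evidence of dependence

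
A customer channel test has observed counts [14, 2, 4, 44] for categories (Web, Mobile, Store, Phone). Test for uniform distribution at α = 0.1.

Expected = 16 each. χ² = Σ(O-E)²/E = 70.5. df = 3, critical value = 6.251. Reject H₀.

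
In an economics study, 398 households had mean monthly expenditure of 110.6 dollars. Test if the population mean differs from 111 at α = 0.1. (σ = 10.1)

z = (x̄ - μ₀)/(σ/√n) = (110.6 - 111)/(10.1/√398) = -0.79. Critical value: ±1.645. Since |-0.79| ≤ 1.645, Fail to reject H₀.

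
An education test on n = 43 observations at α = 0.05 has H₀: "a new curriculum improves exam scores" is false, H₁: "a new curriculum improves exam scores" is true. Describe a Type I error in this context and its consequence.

Type I error: rejecting H₀ when it is true — concluding that a new curriculum improves exam scores when in fact it is not. Consequence: adopting a curriculum that gives no real benefit — disruption for nothing.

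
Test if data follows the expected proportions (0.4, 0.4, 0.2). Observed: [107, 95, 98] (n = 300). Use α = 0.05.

Expected: [120.0, 120.0, 60.0]. χ² = 30.683. df = 2, critical = 5.991. Reject H₀.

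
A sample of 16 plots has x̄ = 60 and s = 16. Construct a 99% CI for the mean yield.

CI = x̄ ± t*(s/√n) = 60 ± 2.947(16/√16) = (48.21, 71.79)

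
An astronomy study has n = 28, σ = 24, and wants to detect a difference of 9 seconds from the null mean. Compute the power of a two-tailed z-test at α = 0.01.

SE = σ/√n = 24/√28 = 4.536. Non-centrality λ = d/SE = 9/4.536 = 1.984. Power ≈ Φ(λ - z_{α/2}) = Φ(1.984 - 2.576) = Φ(-0.592) = 0.277.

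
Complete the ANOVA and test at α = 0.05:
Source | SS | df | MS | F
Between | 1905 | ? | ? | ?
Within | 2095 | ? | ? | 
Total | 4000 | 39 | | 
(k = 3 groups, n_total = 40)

df_between = 2, df_within = 37. MS_between = 952.5, MS_within = 56.62. F = 16.822, F_crit ≈ 3.252. Reject H₀.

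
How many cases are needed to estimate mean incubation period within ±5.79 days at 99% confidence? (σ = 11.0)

n = (z*σ/E)² = (2.576×11.0/5.79)² = 24.0 → n = 24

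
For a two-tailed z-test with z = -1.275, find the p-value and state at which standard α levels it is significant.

p = 2·P(Z > |-1.275|) = 2·(1 - Φ(1.275)) ≈ 0.2023. Not significant at any standard level.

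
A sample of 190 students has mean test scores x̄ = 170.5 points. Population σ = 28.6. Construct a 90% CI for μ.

CI = x̄ ± z*(σ/√n) = 170.5 ± 1.645(28.6/√190) = 170.5 ± 3.41 = (167.09, 173.91)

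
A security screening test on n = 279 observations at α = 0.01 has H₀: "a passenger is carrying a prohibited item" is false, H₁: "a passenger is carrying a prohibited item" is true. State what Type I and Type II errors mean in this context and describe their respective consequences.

Type I (false positive): concluding that a passenger is carrying a prohibited item when it is not — detaining an innocent passenger — delay and inconvenience. Type II (false negative): failing to conclude that a passenger is carrying a prohibited item when it is — letting a prohibited item through — security breach. Which is costlier depends on domain priorities and is a judgement call rather than a statistical fact.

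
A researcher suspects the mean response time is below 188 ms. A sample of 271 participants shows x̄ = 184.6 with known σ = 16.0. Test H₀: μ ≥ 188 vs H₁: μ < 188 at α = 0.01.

z = -3.498. Critical value: -2.33. Reject H₀.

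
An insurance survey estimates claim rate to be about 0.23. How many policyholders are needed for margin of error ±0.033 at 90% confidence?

n = z²p(1-p)/E² = 1.645²×0.23×0.77/0.033² = 440.1 → n = 441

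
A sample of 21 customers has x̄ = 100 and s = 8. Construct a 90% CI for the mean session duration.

CI = x̄ ± t*(s/√n) = 100 ± 1.725(8/√21) = (96.99, 103.01)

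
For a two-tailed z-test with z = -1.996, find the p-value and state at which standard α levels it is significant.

p = 2·P(Z > |-1.996|) = 2·(1 - Φ(1.996)) ≈ 0.0459. Significant at α = 0.1; Significant at α = 0.05.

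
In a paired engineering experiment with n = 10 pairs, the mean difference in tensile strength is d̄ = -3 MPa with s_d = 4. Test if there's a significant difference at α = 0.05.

t = d̄/(s_d/√n) = -3/(4/√10) = -2.372. df = 9, critical t = ±2.262. Reject H₀.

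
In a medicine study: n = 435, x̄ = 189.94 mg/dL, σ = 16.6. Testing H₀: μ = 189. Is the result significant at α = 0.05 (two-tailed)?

z = (189.94 - 189)/(16.6/√435) = 1.181. Since |z| ≤ 1.96, not significant at α = 0.05.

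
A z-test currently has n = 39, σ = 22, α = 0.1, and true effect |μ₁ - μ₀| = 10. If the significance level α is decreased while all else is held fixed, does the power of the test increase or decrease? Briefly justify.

Power decreases: a smaller α raises the critical value, so less of the H₁ sampling distribution falls in the rejection region.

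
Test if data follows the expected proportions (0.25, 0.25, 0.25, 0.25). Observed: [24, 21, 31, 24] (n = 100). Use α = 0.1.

Expected: [25.0, 25.0, 25.0, 25.0]. χ² = 2.16. df = 3, critical = 6.251. Fail to reject H₀.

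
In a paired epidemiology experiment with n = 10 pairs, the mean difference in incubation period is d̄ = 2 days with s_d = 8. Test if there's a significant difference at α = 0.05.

t = d̄/(s_d/√n) = 2/(8/√10) = 0.791. df = 9, critical t = ±2.262. Fail to reject H₀.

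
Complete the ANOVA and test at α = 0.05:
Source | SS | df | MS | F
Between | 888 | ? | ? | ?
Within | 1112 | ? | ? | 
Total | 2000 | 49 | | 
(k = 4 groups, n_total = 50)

df_between = 3, df_within = 46. MS_between = 296.0, MS_within = 24.17. F = 12.245, F_crit ≈ 2.807. Reject H₀.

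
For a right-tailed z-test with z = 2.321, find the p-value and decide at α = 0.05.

p = P(Z > 2.321) = 1 - Φ(2.321) ≈ 0.0101. Since p < 0.05, reject H₀ (significant) at α = 0.05.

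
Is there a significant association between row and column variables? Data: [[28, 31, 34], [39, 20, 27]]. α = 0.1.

χ² = 4.715. df = 2, critical = 4.605. Reject H₀. Variables are dependent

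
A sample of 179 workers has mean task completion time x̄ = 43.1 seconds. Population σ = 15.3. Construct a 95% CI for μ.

CI = x̄ ± z*(σ/√n) = 43.1 ± 1.96(15.3/√179) = 43.1 ± 2.24 = (40.86, 45.34)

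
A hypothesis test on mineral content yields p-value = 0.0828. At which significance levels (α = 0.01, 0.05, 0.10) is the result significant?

p = 0.0828. Significant at: α = 0.1.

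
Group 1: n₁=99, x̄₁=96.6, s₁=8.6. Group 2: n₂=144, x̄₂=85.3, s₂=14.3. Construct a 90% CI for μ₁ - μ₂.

Difference = 11.3. SE = √(8.6²/99 + 14.3²/144) = 1.472. CI = (8.88, 13.72)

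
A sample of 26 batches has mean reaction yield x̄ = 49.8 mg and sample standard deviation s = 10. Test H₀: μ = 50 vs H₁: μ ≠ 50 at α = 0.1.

t = (x̄ - μ₀)/(s/√n) = (49.8 - 50)/(10/√26) = -0.102. df = 25, critical t = ±1.708. Fail to reject H₀.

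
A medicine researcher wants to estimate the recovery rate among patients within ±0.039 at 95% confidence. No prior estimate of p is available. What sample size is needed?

Conservative approach: use p = 0.5 (maximizes p(1-p) = 0.25). n = z²(0.25)/E² = 1.96²×0.25/0.039² = 631.4 → n = 632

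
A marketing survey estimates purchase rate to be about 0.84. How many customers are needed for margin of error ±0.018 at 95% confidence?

n = z²p(1-p)/E² = 1.96²×0.84×0.16/0.018² = 1593.6 → n = 1594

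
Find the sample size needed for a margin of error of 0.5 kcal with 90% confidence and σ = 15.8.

n = (z*σ/E)² = (1.645×15.8/0.5)² = 2702.1 → n = 2703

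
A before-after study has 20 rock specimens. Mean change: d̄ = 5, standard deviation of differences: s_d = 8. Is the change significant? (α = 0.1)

t = d̄/(s_d/√n) = 5/(8/√20) = 2.795. df = 19, critical t = ±1.729. Reject H₀.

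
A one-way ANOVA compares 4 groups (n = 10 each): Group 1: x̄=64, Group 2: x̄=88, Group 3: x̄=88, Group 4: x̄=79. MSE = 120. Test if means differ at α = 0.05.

Grand mean = 79.75. SS_between = 3847.5, MS_between = 1282.5. F = 10.688, F_crit ≈ 2.866. Reject H₀.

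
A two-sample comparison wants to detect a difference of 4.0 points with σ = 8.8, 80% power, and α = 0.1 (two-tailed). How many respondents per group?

n per group = 2(z_α/2 + z_β)²σ²/d² = 2×(1.645 + 0.84)²×8.8²/4.0² = 59.8 → n = 60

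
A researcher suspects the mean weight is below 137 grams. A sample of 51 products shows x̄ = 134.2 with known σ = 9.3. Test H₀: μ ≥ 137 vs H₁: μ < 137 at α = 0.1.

z = -2.15. Critical value: -1.28. Reject H₀.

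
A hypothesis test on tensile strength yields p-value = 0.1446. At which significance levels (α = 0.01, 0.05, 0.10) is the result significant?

p = 0.1446. Not significant at any of the given levels.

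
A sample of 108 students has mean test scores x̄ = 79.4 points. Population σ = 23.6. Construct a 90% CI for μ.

CI = x̄ ± z*(σ/√n) = 79.4 ± 1.645(23.6/√108) = 79.4 ± 3.74 = (75.66, 83.14)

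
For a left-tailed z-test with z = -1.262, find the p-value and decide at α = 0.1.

p = P(Z < -1.262) = Φ(-1.262) ≈ 0.1035. Since p ≥ 0.1, fail to reject H₀ (not significant) at α = 0.1.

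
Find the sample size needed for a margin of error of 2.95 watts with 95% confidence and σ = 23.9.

n = (z*σ/E)² = (1.96×23.9/2.95)² = 252.2 → n = 253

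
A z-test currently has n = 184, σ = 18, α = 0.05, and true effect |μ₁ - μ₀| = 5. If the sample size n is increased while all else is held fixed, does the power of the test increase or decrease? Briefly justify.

Power increases: a larger n shrinks the standard error σ/√n, moving the sampling distribution under H₁ further from the critical value.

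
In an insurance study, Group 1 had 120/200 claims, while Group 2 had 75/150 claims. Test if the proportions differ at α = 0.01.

p̂₁ = 0.6, p̂₂ = 0.5, pooled p̂ = 0.557. z = 1.864. Critical: ±2.576. Fail to reject H₀.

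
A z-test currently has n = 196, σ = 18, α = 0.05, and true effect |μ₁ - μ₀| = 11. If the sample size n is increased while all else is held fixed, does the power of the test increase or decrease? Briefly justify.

Power increases: a larger n shrinks the standard error σ/√n, moving the sampling distribution under H₁ further from the critical value.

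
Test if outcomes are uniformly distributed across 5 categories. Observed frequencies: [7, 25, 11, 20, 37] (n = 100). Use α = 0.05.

Expected = 20 each. χ² = Σ(O-E)²/E = 28.2. df = 4, critical value = 9.488. Reject H₀.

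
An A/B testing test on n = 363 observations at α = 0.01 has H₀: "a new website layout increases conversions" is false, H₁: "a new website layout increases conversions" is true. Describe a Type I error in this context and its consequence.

Type I error: rejecting H₀ when it is true — concluding that a new website layout increases conversions when in fact it is not. Consequence: rolling out a layout that doesn't actually help — wasted engineering effort.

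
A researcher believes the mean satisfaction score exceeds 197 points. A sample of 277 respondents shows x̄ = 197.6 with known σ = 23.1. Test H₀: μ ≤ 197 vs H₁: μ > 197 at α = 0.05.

z = 0.432. Critical value: 1.645. Fail to reject H₀.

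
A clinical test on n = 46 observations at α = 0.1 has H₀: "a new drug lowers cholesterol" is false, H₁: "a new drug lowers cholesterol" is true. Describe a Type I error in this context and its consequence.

Type I error: rejecting H₀ when it is true — concluding that a new drug lowers cholesterol when in fact it is not. Consequence: approving an ineffective drug — patients take a useless medication and may skip effective alternatives.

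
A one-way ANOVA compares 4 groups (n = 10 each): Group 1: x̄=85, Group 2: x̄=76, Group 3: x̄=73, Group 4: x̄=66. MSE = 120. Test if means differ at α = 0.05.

Grand mean = 75.0. SS_between = 1860.0, MS_between = 620.0. F = 5.167, F_crit ≈ 2.866. Reject H₀.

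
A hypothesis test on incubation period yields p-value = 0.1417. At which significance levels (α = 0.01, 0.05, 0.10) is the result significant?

p = 0.1417. Not significant at any of the given levels.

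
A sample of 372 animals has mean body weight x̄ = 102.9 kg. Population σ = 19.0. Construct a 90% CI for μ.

CI = x̄ ± z*(σ/√n) = 102.9 ± 1.645(19.0/√372) = 102.9 ± 1.62 = (101.28, 104.52)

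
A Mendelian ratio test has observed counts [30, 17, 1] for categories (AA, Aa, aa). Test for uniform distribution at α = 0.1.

Expected = 16 each. χ² = Σ(O-E)²/E = 26.375. df = 2, critical value = 4.605. Reject H₀.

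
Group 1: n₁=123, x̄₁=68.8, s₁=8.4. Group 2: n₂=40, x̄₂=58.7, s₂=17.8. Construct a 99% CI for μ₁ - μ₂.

Difference = 10.1. SE = √(8.4²/123 + 17.8²/40) = 2.915. CI = (2.59, 17.61)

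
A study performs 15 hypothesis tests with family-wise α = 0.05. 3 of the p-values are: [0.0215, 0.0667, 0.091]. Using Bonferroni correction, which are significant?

Bonferroni α = 0.05/15 = 0.00333. None of the given p-values are significant.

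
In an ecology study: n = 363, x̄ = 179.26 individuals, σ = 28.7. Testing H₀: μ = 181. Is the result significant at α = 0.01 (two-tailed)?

z = (179.26 - 181)/(28.7/√363) = -1.155. Since |z| ≤ 2.576, not significant at α = 0.01.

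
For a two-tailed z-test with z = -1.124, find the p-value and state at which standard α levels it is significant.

p = 2·P(Z > |-1.124|) = 2·(1 - Φ(1.124)) ≈ 0.261. Not significant at any standard level.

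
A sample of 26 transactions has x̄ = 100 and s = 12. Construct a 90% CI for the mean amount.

CI = x̄ ± t*(s/√n) = 100 ± 1.708(12/√26) = (95.98, 104.02)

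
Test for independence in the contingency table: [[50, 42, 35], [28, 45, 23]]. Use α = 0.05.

χ² = 4.57. df = 2, critical = 5.991. Fail to reject H₀. No evidence of dependence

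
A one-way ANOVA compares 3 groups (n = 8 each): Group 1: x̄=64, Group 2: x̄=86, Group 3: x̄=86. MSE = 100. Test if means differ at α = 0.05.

Grand mean = 78.67. SS_between = 2581.33, MS_between = 1290.67. F = 12.907, F_crit ≈ 3.467. Reject H₀.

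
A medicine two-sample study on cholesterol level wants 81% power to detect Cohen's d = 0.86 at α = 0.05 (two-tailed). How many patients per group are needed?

z_{α/2} = 1.96, z_β = Φ⁻¹(0.81) = 0.878. For large effect (d = 0.86): n per group = 2(z_{α/2} + z_β)²/d² = 2(1.96 + 0.878)²/0.86² = 21.8 → 22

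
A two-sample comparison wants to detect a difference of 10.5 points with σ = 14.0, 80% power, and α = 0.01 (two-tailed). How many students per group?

n per group = 2(z_α/2 + z_β)²σ²/d² = 2×(2.576 + 0.84)²×14.0²/10.5² = 41.5 → n = 42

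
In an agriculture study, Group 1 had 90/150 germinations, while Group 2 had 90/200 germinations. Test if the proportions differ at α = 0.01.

p̂₁ = 0.6, p̂₂ = 0.45, pooled p̂ = 0.514. z = 2.779. Critical: ±2.576. Reject H₀.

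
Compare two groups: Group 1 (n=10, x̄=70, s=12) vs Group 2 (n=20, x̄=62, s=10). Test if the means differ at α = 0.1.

Pooled sp = 10.68. t = 1.933, df = 28. Critical t = ±1.701. Reject H₀.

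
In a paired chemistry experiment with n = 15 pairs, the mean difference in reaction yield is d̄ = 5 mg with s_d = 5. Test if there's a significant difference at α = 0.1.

t = d̄/(s_d/√n) = 5/(5/√15) = 3.873. df = 14, critical t = ±1.761. Reject H₀.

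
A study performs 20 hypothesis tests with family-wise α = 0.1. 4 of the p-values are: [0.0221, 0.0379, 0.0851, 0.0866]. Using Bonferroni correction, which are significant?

Bonferroni α = 0.1/20 = 0.005. None of the given p-values are significant.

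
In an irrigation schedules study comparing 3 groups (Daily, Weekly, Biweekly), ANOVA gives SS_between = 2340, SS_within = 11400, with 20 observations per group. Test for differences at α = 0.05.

df_between = 2, df_within = 57. F = MS_between/MS_within = 1170.0/200.0 = 5.85. F_crit ≈ 3.159. Reject H₀. At least one mean differs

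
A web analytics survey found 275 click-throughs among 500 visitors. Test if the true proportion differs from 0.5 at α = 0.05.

p̂ = 0.55, p₀ = 0.5. z = (p̂ - p₀)/√(p₀(1-p₀)/n) = 2.236. Critical: ±1.96. Reject H₀.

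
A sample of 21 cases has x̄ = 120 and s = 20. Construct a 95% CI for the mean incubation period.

CI = x̄ ± t*(s/√n) = 120 ± 2.086(20/√21) = (110.9, 129.1)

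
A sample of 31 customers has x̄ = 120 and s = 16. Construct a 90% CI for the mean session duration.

CI = x̄ ± t*(s/√n) = 120 ± 1.697(16/√31) = (115.12, 124.88)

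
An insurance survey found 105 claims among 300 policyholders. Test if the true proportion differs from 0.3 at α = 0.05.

p̂ = 0.35, p₀ = 0.3. z = (p̂ - p₀)/√(p₀(1-p₀)/n) = 1.89. Critical: ±1.96. Fail to reject H₀.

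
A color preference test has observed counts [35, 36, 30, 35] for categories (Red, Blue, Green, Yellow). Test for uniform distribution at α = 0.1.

Expected = 34 each. χ² = Σ(O-E)²/E = 0.647. df = 3, critical value = 6.251. Fail to reject H₀.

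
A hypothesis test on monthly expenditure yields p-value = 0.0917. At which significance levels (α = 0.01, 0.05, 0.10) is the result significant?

p = 0.0917. Significant at: α = 0.1.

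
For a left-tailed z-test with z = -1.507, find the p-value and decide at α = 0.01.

p = P(Z < -1.507) = Φ(-1.507) ≈ 0.0659. Since p ≥ 0.01, fail to reject H₀ (not significant) at α = 0.01.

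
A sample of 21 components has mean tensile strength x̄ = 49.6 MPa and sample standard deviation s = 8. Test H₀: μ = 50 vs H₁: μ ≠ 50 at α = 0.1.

t = (x̄ - μ₀)/(s/√n) = (49.6 - 50)/(8/√21) = -0.229. df = 20, critical t = ±1.725. Fail to reject H₀.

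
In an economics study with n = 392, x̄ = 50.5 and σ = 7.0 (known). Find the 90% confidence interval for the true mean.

CI = x̄ ± z*(σ/√n) = 50.5 ± 1.645(7.0/√392) = 50.5 ± 0.58 = (49.92, 51.08)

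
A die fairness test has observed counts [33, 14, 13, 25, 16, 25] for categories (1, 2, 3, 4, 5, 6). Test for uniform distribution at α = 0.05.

Expected = 21 each. χ² = Σ(O-E)²/E = 14.952. df = 5, critical value = 11.07. Reject H₀.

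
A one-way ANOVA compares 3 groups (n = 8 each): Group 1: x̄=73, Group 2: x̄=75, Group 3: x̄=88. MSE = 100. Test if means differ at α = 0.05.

Grand mean = 78.67. SS_between = 1061.33, MS_between = 530.67. F = 5.307, F_crit ≈ 3.467. Reject H₀.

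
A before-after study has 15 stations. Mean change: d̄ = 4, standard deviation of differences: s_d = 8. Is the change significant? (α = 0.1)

t = d̄/(s_d/√n) = 4/(8/√15) = 1.936. df = 14, critical t = ±1.761. Reject H₀.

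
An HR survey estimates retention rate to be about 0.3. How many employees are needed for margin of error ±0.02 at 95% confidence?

n = z²p(1-p)/E² = 1.96²×0.3×0.7/0.02² = 2016.8 → n = 2017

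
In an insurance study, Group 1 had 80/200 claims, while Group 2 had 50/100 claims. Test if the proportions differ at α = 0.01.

p̂₁ = 0.4, p̂₂ = 0.5, pooled p̂ = 0.433. z = -1.648. Critical: ±2.576. Fail to reject H₀.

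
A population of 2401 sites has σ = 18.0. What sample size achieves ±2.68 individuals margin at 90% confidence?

Without FPC: n₀ = (1.645×18.0/2.68)² = 122.07. With FPC: n = n₀N/(n₀+N-1) = 116.2 → n = 117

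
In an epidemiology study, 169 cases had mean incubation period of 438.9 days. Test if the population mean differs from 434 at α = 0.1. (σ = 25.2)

z = (x̄ - μ₀)/(σ/√n) = (438.9 - 434)/(25.2/√169) = 2.528. Critical value: ±1.645. Since |2.528| > 1.645, Reject H₀.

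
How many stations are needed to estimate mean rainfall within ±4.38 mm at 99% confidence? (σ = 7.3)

n = (z*σ/E)² = (2.576×7.3/4.38)² = 18.4 → n = 19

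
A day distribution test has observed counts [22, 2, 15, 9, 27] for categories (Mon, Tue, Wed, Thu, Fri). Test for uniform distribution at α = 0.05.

Expected = 15 each. χ² = Σ(O-E)²/E = 26.533. df = 4, critical value = 9.488. Reject H₀.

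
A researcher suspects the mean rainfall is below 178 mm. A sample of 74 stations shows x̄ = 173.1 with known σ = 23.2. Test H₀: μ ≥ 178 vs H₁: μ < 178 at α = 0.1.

z = -1.817. Critical value: -1.28. Reject H₀.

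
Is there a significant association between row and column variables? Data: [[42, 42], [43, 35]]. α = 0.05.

χ² = 0.426. df = 1, critical = 3.841. Fail to reject H₀. No evidence of dependence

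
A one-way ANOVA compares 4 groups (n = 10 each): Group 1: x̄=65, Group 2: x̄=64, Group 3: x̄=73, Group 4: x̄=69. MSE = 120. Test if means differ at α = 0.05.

Grand mean = 67.75. SS_between = 507.5, MS_between = 169.17. F = 1.41, F_crit ≈ 2.866. Fail to reject H₀.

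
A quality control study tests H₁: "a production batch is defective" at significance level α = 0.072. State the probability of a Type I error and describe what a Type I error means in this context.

P(Type I error) = α = 0.072. A Type I error is rejecting H₀ when H₀ is actually true (false positive) — here, concluding that a production batch is defective when in fact this is not the case. Consequence: scrapping a good batch — wasted material and cost for no reason.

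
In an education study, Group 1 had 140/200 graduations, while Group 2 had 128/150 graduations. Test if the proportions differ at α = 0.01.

p̂₁ = 0.7, p̂₂ = 0.853, pooled p̂ = 0.766. z = -3.352. Critical: ±2.576. Reject H₀.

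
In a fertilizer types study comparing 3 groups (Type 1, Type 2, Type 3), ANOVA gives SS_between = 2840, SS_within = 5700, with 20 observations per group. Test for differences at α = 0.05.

df_between = 2, df_within = 57. F = MS_between/MS_within = 1420.0/100.0 = 14.2. F_crit ≈ 3.159. Reject H₀. At least one mean differs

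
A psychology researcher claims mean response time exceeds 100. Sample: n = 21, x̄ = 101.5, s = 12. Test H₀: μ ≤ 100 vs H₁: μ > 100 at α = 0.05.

t = (101.5 - 100)/(12/√21) = 0.573, df = 20. Critical t = 1.725. Fail to reject H₀.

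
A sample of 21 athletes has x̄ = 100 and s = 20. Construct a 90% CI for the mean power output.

CI = x̄ ± t*(s/√n) = 100 ± 1.725(20/√21) = (92.47, 107.53)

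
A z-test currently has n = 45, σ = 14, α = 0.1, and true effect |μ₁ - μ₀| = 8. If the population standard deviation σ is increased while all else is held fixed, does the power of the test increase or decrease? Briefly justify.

Power decreases: a larger σ inflates the standard error σ/√n, pulling the sampling distribution under H₁ back toward the critical value.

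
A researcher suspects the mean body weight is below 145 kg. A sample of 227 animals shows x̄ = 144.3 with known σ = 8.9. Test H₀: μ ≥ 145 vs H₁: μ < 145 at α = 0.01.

z = -1.185. Critical value: -2.33. Fail to reject H₀.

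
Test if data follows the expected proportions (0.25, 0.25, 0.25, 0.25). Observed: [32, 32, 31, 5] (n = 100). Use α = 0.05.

Expected: [25.0, 25.0, 25.0, 25.0]. χ² = 21.36. df = 3, critical = 7.815. Reject H₀.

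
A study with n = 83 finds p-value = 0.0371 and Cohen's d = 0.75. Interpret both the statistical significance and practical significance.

Statistically significant (p = 0.0371 < 0.05). Cohen's d = 0.75 indicates a medium effect size. Both statistical and practical significance should be considered.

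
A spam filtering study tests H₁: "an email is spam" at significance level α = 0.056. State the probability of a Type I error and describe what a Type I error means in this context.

P(Type I error) = α = 0.056. A Type I error is rejecting H₀ when H₀ is actually true (false positive) — here, concluding that an email is spam when in fact this is not the case. Consequence: a legitimate email is sent to the spam folder and the user misses it.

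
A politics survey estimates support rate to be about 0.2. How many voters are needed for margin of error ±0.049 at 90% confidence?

n = z²p(1-p)/E² = 1.645²×0.2×0.8/0.049² = 180.3 → n = 181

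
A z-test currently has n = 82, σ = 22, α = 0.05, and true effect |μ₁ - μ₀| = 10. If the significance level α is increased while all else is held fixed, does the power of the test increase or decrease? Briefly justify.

Power increases: a larger α lowers the critical value, so more of the H₁ sampling distribution falls in the rejection region.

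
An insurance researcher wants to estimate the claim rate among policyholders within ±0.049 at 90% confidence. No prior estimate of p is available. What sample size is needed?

Conservative approach: use p = 0.5 (maximizes p(1-p) = 0.25). n = z²(0.25)/E² = 1.645²×0.25/0.049² = 281.8 → n = 282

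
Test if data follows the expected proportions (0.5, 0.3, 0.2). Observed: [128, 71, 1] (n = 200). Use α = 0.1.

Expected: [100.0, 60.0, 40.0]. χ² = 47.882. df = 2, critical = 4.605. Reject H₀.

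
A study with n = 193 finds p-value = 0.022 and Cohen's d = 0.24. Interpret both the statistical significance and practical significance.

Statistically significant (p = 0.022 < 0.05). Cohen's d = 0.24 indicates a small effect size. Both statistical and practical significance should be considered.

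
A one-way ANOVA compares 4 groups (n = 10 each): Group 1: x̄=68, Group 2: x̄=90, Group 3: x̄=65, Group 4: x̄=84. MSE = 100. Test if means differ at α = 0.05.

Grand mean = 76.75. SS_between = 4427.5, MS_between = 1475.83. F = 14.758, F_crit ≈ 2.866. Reject H₀.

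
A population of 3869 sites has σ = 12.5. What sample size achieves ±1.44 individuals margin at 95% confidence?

Without FPC: n₀ = (1.96×12.5/1.44)² = 289.472. With FPC: n = n₀N/(n₀+N-1) = 269.4 → n = 270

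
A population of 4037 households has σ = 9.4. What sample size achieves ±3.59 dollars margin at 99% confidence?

Without FPC: n₀ = (2.576×9.4/3.59)² = 45.494. With FPC: n = n₀N/(n₀+N-1) = 45.0 → n = 45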